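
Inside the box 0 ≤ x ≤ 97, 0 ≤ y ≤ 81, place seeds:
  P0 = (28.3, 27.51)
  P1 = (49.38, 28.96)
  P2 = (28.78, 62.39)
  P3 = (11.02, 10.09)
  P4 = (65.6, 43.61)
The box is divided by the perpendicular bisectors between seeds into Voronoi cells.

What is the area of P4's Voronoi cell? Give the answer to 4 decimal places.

1. box [0,97]×[0,81]: [(0, 0) (97, 0) (97, 81) (0, 81)]
2. ⊥bis P4·P0 via (46.95,35.56): [(62.299, 0) (97, 0) (97, 81) (27.3365, 81)]  |A|=4226.7646
3. ⊥bis P4·P1 via (57.49,36.285): [(36.7032, 59.2994) (90.2628, 0) (97, 0) (97, 81) (27.3365, 81)]  |A|=3397.6435
4. ⊥bis P4·P2 via (47.19,53): [(45.4587, 49.6056) (90.2628, 0) (97, 0) (97, 81) (61.4714, 81)]  |A|=2812.2222
5. ⊥bis P4·P3 via (38.31,26.85): [(45.4587, 49.6056) (90.2628, 0) (97, 0) (97, 81) (61.4714, 81)]  |A|=2812.2222
6. canonical 5-gon: [(45.4587, 49.6056) (90.2628, 0) (97, 0) (97, 81) (61.4714, 81)]
7. shoelace: 2812.2222

Area of P4's cell: 2812.2222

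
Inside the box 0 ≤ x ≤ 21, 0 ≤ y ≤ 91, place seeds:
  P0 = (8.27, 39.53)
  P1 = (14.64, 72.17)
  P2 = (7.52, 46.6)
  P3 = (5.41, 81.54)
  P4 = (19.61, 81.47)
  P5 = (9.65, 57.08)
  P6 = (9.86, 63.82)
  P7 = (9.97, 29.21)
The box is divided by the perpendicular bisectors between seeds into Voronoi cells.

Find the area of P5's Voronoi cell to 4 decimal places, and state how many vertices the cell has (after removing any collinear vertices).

1. box [0,21]×[0,91]: [(0, 0) (21, 0) (21, 91) (0, 91)]
2. ⊥bis P5·P0 via (8.96,48.305): [(0, 49.0095) (21, 47.3583) (21, 91) (0, 91)]  |A|=899.138
3. ⊥bis P5·P1 via (12.145,64.625): [(0, 68.6411) (0, 49.0095) (21, 47.3583) (21, 61.6968)]  |A|=356.6864
4. ⊥bis P5·P2 via (8.585,51.84): [(0, 68.6411) (0, 53.5849) (21, 49.3167) (21, 61.6968)]  |A|=288.0819
5. ⊥bis P5·P3 via (7.53,69.31): [(1.2627, 68.2236) (0, 68.0047) (0, 53.5849) (21, 49.3167) (21, 61.6968)]  |A|=287.6801
6. ⊥bis P5·P4 via (14.63,69.275): [(1.2627, 68.2236) (0, 68.0047) (0, 53.5849) (21, 49.3167) (21, 61.6968)]  |A|=287.6801
7. ⊥bis P5·P6 via (9.755,60.45): [(0, 60.7539) (0, 53.5849) (21, 49.3167) (21, 60.0996)]  |A|=188.496
8. ⊥bis P5·P7 via (9.81,43.145): [(0, 60.7539) (0, 53.5849) (21, 49.3167) (21, 60.0996)]  |A|=188.496
9. canonical 4-gon: [(0, 60.7539) (0, 53.5849) (21, 49.3167) (21, 60.0996)]
10. shoelace: 188.496

Area of P5's cell: 188.4960 (4 vertices)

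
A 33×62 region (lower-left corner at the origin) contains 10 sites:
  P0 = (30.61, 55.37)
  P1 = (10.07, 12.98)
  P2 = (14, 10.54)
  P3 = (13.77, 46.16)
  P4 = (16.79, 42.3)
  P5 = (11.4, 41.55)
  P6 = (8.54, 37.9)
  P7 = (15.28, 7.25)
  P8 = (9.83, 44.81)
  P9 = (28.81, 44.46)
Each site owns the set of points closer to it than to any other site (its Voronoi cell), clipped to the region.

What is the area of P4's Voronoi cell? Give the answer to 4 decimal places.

Area of P4's cell: 168.7125

1. box [0,33]×[0,62]: [(0, 0) (33, 0) (33, 62) (0, 62)]
2. ⊥bis P4·P0 via (23.7,48.835): [(0, 0) (33, 0) (33, 39.0013) (11.2495, 62) (0, 62)]  |A|=1795.8832
3. ⊥bis P4·P1 via (13.43,27.64): [(0, 30.7181) (33, 23.1547) (33, 39.0013) (11.2495, 62) (0, 62)]  |A|=906.983
4. ⊥bis P4·P2 via (15.395,26.42): [(0, 30.7181) (20.8399, 25.9417) (33, 24.8735) (33, 39.0013) (11.2495, 62) (0, 62)]  |A|=896.5325
5. ⊥bis P4·P3 via (15.28,44.23): [(0, 32.2752) (0, 30.7181) (20.8399, 25.9417) (33, 24.8735) (33, 39.0013) (22.6223, 49.9745)]  |A|=492.6702
6. ⊥bis P4·P5 via (14.095,41.925): [(13.9221, 43.1676) (16.1701, 27.012) (20.8399, 25.9417) (33, 24.8735) (33, 39.0013) (22.6223, 49.9745)]  |A|=355.3779
7. ⊥bis P4·P6 via (12.665,40.1): [(13.9221, 43.1676) (14.9434, 35.8281) (20.1292, 26.1046) (20.8399, 25.9417) (33, 24.8735) (33, 39.0013) (22.6223, 49.9745)]  |A|=338.4825
8. ⊥bis P4·P7 via (16.035,24.775): [(13.9221, 43.1676) (14.9434, 35.8281) (20.1292, 26.1046) (20.8399, 25.9417) (33, 24.8735) (33, 39.0013) (22.6223, 49.9745)]  |A|=338.4825
9. ⊥bis P4·P8 via (13.31,43.555): [(13.9221, 43.1676) (14.9434, 35.8281) (20.1292, 26.1046) (20.8399, 25.9417) (33, 24.8735) (33, 39.0013) (22.6223, 49.9745)]  |A|=338.4825
10. ⊥bis P4·P9 via (22.8,43.38): [(21.7391, 49.2835) (13.9221, 43.1676) (14.9434, 35.8281) (20.1292, 26.1046) (20.8399, 25.9417) (26.0154, 25.487)]  |A|=168.7125
11. canonical 6-gon: [(21.7391, 49.2835) (13.9221, 43.1676) (14.9434, 35.8281) (20.1292, 26.1046) (20.8399, 25.9417) (26.0154, 25.487)]
12. shoelace: 168.7125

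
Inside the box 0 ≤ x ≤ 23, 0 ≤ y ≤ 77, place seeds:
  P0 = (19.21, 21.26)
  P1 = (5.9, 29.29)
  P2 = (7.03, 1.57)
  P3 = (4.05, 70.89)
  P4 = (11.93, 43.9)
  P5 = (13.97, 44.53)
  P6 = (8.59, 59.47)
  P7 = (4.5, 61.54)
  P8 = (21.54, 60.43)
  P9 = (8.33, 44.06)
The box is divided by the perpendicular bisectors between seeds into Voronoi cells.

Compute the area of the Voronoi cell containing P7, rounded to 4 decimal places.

1. box [0,23]×[0,77]: [(0, 0) (23, 0) (23, 77) (0, 77)]
2. ⊥bis P7·P0 via (11.855,41.4): [(0, 37.0706) (23, 45.4701) (23, 77) (0, 77)]  |A|=821.7818
3. ⊥bis P7·P1 via (5.2,45.415): [(0, 45.1893) (23, 46.1877) (23, 77) (0, 77)]  |A|=720.1648
4. ⊥bis P7·P2 via (5.765,31.555): [(0, 45.1893) (23, 46.1877) (23, 77) (0, 77)]  |A|=720.1648
5. ⊥bis P7·P3 via (4.275,66.215): [(0, 66.0093) (0, 45.1893) (23, 46.1877) (23, 67.1162)]  |A|=480.1075
6. ⊥bis P7·P4 via (8.215,52.72): [(0, 66.0093) (0, 49.2598) (23, 58.9475) (23, 67.1162)]  |A|=286.5588
7. ⊥bis P7·P5 via (9.235,53.035): [(0, 66.0093) (0, 49.2598) (10.0808, 53.5059) (23, 60.6984) (23, 67.1162)]  |A|=275.2484
8. ⊥bis P7·P6 via (6.545,60.505): [(9.5637, 66.4695) (0, 66.0093) (0, 49.2598) (1.085, 49.7168)]  |A|=87.2442
9. ⊥bis P7·P8 via (13.02,60.985): [(9.5637, 66.4695) (0, 66.0093) (0, 49.2598) (1.085, 49.7168)]  |A|=87.2442
10. ⊥bis P7·P9 via (6.415,52.8): [(2.1752, 51.871) (9.5637, 66.4695) (0, 66.0093) (0, 51.3944)]  |A|=84.003
11. canonical 4-gon: [(2.1752, 51.871) (9.5637, 66.4695) (0, 66.0093) (0, 51.3944)]
12. shoelace: 84.003

Area of P7's cell: 84.0030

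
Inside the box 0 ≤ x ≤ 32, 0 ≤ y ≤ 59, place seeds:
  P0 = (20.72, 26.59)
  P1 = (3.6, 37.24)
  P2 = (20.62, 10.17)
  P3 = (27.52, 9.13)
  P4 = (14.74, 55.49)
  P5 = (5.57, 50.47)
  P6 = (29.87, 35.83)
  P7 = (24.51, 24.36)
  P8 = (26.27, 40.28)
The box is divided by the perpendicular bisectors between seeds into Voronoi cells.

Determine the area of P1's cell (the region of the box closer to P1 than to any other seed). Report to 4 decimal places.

1. box [0,32]×[0,59]: [(0, 0) (32, 0) (32, 59) (0, 59)]
2. ⊥bis P1·P0 via (12.16,31.915): [(0, 12.3677) (29.009, 59) (0, 59)]  |A|=676.3793
3. ⊥bis P1·P2 via (12.11,23.705): [(0, 16.091) (3.8041, 18.4827) (29.009, 59) (0, 59)]  |A|=669.2975
4. ⊥bis P1·P3 via (15.56,23.185): [(0, 16.091) (3.8041, 18.4827) (29.009, 59) (0, 59)]  |A|=669.2975
5. ⊥bis P1·P4 via (9.17,46.365): [(0, 51.9625) (0, 16.091) (3.8041, 18.4827) (17.8522, 41.0653)]  |A|=346.3455
6. ⊥bis P1·P5 via (4.585,43.855): [(16.088, 42.1422) (0, 44.5377) (0, 16.091) (3.8041, 18.4827) (17.8522, 41.0653)]  |A|=286.6207
7. ⊥bis P1·P6 via (16.735,36.535): [(17.0059, 41.5819) (16.088, 42.1422) (0, 44.5377) (0, 16.091) (3.8041, 18.4827) (16.8956, 39.5276)]  |A|=285.723
8. ⊥bis P1·P7 via (14.055,30.8): [(17.0059, 41.5819) (16.088, 42.1422) (0, 44.5377) (0, 16.091) (3.8041, 18.4827) (16.8956, 39.5276)]  |A|=285.723
9. ⊥bis P1·P8 via (14.935,38.76): [(14.4487, 42.3863) (0, 44.5377) (0, 16.091) (3.8041, 18.4827) (15.198, 36.7986)]  |A|=276.9396
10. canonical 5-gon: [(14.4487, 42.3863) (0, 44.5377) (0, 16.091) (3.8041, 18.4827) (15.198, 36.7986)]
11. shoelace: 276.9396

Area of P1's cell: 276.9396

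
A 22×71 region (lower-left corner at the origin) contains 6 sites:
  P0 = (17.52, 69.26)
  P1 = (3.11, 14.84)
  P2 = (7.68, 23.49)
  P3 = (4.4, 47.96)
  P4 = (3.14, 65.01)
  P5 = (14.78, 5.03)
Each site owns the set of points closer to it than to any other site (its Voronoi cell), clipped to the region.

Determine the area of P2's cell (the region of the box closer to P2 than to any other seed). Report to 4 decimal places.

1. box [0,22]×[0,71]: [(0, 0) (22, 0) (22, 71) (0, 71)]
2. ⊥bis P2·P0 via (12.6,46.375): [(0, 49.0838) (0, 0) (22, 0) (22, 44.3541)]  |A|=1027.8176
3. ⊥bis P2·P1 via (5.395,19.165): [(0, 49.0838) (0, 22.0153) (22, 10.3922) (22, 44.3541)]  |A|=671.3352
4. ⊥bis P2·P3 via (6.04,35.725): [(0, 34.9154) (0, 22.0153) (22, 10.3922) (22, 37.8643)]  |A|=444.0942
5. ⊥bis P2·P4 via (5.41,44.25): [(0, 34.9154) (0, 22.0153) (22, 10.3922) (22, 37.8643)]  |A|=444.0942
6. ⊥bis P2·P5 via (11.23,14.26): [(0, 34.9154) (0, 22.0153) (13.226, 15.0277) (22, 18.4023) (22, 37.8643)]  |A|=408.9538
7. canonical 5-gon: [(0, 34.9154) (0, 22.0153) (13.226, 15.0277) (22, 18.4023) (22, 37.8643)]
8. shoelace: 408.9538

Area of P2's cell: 408.9538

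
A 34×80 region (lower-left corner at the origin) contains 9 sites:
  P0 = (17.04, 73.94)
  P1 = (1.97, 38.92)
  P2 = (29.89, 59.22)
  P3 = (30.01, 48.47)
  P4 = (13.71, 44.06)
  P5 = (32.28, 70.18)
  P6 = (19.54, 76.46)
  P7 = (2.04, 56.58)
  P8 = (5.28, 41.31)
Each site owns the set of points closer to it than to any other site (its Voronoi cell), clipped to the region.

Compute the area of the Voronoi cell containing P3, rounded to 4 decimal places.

Area of P3's cell: 371.6812

1. box [0,34]×[0,80]: [(0, 0) (34, 0) (34, 80) (0, 80)]
2. ⊥bis P3·P0 via (23.525,61.205): [(0, 49.2254) (0, 0) (34, 0) (34, 66.5391)]  |A|=1967.9981
3. ⊥bis P3·P1 via (15.99,43.695): [(12.0215, 55.3471) (30.8719, 0) (34, 0) (34, 66.5391)]  |A|=817.7831
4. ⊥bis P3·P2 via (29.95,53.845): [(12.599, 53.6513) (30.8719, 0) (34, 0) (34, 53.8902)]  |A|=660.5659
5. ⊥bis P3·P4 via (21.86,46.265): [(19.8397, 53.7321) (34, 1.3938) (34, 53.8902)]  |A|=371.6812
6. ⊥bis P3·P5 via (31.145,59.325): [(19.8397, 53.7321) (34, 1.3938) (34, 53.8902)]  |A|=371.6812
7. ⊥bis P3·P6 via (24.775,62.465): [(19.8397, 53.7321) (34, 1.3938) (34, 53.8902)]  |A|=371.6812
8. ⊥bis P3·P7 via (16.025,52.525): [(19.8397, 53.7321) (34, 1.3938) (34, 53.8902)]  |A|=371.6812
9. ⊥bis P3·P8 via (17.645,44.89): [(19.8397, 53.7321) (34, 1.3938) (34, 53.8902)]  |A|=371.6812
10. canonical 3-gon: [(19.8397, 53.7321) (34, 1.3938) (34, 53.8902)]
11. shoelace: 371.6812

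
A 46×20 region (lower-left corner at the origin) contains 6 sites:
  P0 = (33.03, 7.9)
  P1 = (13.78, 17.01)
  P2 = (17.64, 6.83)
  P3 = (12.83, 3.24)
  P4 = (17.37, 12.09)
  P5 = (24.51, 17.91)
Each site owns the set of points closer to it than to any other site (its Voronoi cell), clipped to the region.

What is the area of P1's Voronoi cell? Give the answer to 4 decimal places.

Area of P1's cell: 149.2728

1. box [0,46]×[0,20]: [(0, 0) (46, 0) (46, 20) (0, 20)]
2. ⊥bis P1·P0 via (23.405,12.455): [(0, 0) (17.5107, 0) (26.9756, 20) (0, 20)]  |A|=444.8636
3. ⊥bis P1·P2 via (15.71,11.92): [(0, 5.9632) (24.7792, 15.3588) (26.9756, 20) (0, 20)]  |A|=236.5104
4. ⊥bis P1·P3 via (13.305,10.125): [(0, 11.0429) (11.3346, 10.2609) (24.7792, 15.3588) (26.9756, 20) (0, 20)]  |A|=207.722
5. ⊥bis P1·P4 via (15.575,14.55): [(0, 11.0429) (9.8384, 10.3642) (23.0441, 20) (0, 20)]  |A|=155.0863
6. ⊥bis P1·P5 via (19.145,17.46): [(0, 11.0429) (9.8384, 10.3642) (19.1691, 17.1725) (18.932, 20) (0, 20)]  |A|=149.2728
7. canonical 5-gon: [(0, 11.0429) (9.8384, 10.3642) (19.1691, 17.1725) (18.932, 20) (0, 20)]
8. shoelace: 149.2728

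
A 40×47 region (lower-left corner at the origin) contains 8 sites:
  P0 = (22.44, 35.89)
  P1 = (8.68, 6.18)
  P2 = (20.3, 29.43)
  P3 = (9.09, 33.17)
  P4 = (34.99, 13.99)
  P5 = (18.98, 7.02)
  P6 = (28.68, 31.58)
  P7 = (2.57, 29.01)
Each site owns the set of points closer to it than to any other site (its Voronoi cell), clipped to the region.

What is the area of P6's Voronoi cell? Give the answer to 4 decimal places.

1. box [0,40]×[0,47]: [(0, 0) (40, 0) (40, 47) (0, 47)]
2. ⊥bis P6·P0 via (25.56,33.735): [(2.2591, 0) (40, 0) (40, 47) (34.7222, 47)]  |A|=1010.9402
3. ⊥bis P6·P1 via (18.68,18.88): [(16.4904, 20.6041) (40, 2.0926) (40, 47) (34.7222, 47)]  |A|=597.5334
4. ⊥bis P6·P2 via (24.49,30.505): [(24.1756, 31.7306) (29.6985, 10.204) (40, 2.0926) (40, 47) (34.7222, 47)]  |A|=484.0905
5. ⊥bis P6·P3 via (18.885,32.375): [(24.1756, 31.7306) (29.6985, 10.204) (40, 2.0926) (40, 47) (34.7222, 47)]  |A|=484.0905
6. ⊥bis P6·P4 via (31.835,22.785): [(24.1756, 31.7306) (26.9228, 21.0229) (40, 25.714) (40, 47) (34.7222, 47)]  |A|=285.1716
7. ⊥bis P6·P5 via (23.83,19.3): [(24.1756, 31.7306) (26.9228, 21.0229) (40, 25.714) (40, 47) (34.7222, 47)]  |A|=285.1716
8. ⊥bis P6·P7 via (15.625,30.295): [(24.1756, 31.7306) (26.9228, 21.0229) (40, 25.714) (40, 47) (34.7222, 47)]  |A|=285.1716
9. canonical 5-gon: [(24.1756, 31.7306) (26.9228, 21.0229) (40, 25.714) (40, 47) (34.7222, 47)]
10. shoelace: 285.1716

Area of P6's cell: 285.1716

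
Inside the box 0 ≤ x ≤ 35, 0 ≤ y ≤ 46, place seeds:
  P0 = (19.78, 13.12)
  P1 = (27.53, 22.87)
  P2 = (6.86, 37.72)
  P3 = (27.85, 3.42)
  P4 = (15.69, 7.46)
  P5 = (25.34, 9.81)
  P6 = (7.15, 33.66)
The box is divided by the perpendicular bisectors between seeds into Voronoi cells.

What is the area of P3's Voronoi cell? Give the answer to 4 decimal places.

1. box [0,35]×[0,46]: [(0, 0) (35, 0) (35, 46) (0, 46)]
2. ⊥bis P3·P0 via (23.815,8.27): [(13.8746, 0) (35, 0) (35, 17.5755)]  |A|=185.6443
3. ⊥bis P3·P1 via (27.69,13.145): [(29.7147, 13.1783) (13.8746, 0) (35, 0) (35, 13.2653)]  |A|=174.254
4. ⊥bis P3·P2 via (17.355,20.57): [(29.7147, 13.1783) (13.8746, 0) (35, 0) (35, 13.2653)]  |A|=174.254
5. ⊥bis P3·P4 via (21.77,5.44): [(29.7147, 13.1783) (22.2882, 6.9998) (19.9626, 0) (35, 0) (35, 13.2653)]  |A|=152.9465
6. ⊥bis P3·P5 via (26.595,6.615): [(21.4948, 4.6116) (19.9626, 0) (35, 0) (35, 9.9165)]  |A|=101.6356
7. ⊥bis P3·P6 via (17.5,18.54): [(21.4948, 4.6116) (19.9626, 0) (35, 0) (35, 9.9165)]  |A|=101.6356
8. canonical 4-gon: [(21.4948, 4.6116) (19.9626, 0) (35, 0) (35, 9.9165)]
9. shoelace: 101.6356

Area of P3's cell: 101.6356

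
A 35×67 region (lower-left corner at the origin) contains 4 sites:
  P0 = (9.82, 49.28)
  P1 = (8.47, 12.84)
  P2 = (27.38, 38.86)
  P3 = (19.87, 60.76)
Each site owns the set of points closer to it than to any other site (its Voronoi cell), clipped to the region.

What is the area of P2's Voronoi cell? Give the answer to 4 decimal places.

1. box [0,35]×[0,67]: [(0, 0) (35, 0) (35, 67) (0, 67)]
2. ⊥bis P2·P0 via (18.6,44.07): [(0, 12.7249) (0, 0) (35, 0) (35, 67) (32.2065, 67)]  |A|=1470.9937
3. ⊥bis P2·P1 via (17.925,25.85): [(10.8426, 30.9971) (35, 13.4408) (35, 67) (32.2065, 67)]  |A|=697.2119
4. ⊥bis P2·P3 via (23.625,49.81): [(21.5925, 49.113) (10.8426, 30.9971) (35, 13.4408) (35, 53.7107)]  |A|=583.1405
5. canonical 4-gon: [(21.5925, 49.113) (10.8426, 30.9971) (35, 13.4408) (35, 53.7107)]
6. shoelace: 583.1405

Area of P2's cell: 583.1405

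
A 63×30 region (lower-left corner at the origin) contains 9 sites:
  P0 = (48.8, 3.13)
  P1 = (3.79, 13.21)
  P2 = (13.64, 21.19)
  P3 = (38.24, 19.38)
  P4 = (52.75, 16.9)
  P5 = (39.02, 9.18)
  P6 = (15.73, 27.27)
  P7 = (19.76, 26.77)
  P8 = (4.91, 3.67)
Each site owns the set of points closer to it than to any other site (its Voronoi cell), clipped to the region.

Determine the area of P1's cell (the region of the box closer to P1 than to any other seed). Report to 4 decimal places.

1. box [0,63]×[0,30]: [(0, 0) (63, 0) (63, 30) (0, 30)]
2. ⊥bis P1·P0 via (26.295,8.17): [(0, 0) (24.4653, 0) (31.1838, 30) (0, 30)]  |A|=834.7374
3. ⊥bis P1·P2 via (8.715,17.2): [(0, 27.9572) (0, 0) (22.6496, 0)]  |A|=316.6104
4. ⊥bis P1·P3 via (21.015,16.295): [(0, 27.9572) (0, 0) (22.6496, 0)]  |A|=316.6104
5. ⊥bis P1·P4 via (28.27,15.055): [(0, 27.9572) (0, 0) (22.6496, 0)]  |A|=316.6104
6. ⊥bis P1·P5 via (21.405,11.195): [(20.4368, 2.7313) (0, 27.9572) (0, 0) (20.1244, 0)]  |A|=313.1618
7. ⊥bis P1·P6 via (9.76,20.24): [(20.4368, 2.7313) (0, 27.9572) (0, 0) (20.1244, 0)]  |A|=313.1618
8. ⊥bis P1·P7 via (11.775,19.99): [(20.4368, 2.7313) (0, 27.9572) (0, 0) (20.1244, 0)]  |A|=313.1618
9. ⊥bis P1·P8 via (4.35,8.44): [(14.8164, 9.6688) (0, 27.9572) (0, 7.9293)]  |A|=148.3714
10. canonical 3-gon: [(14.8164, 9.6688) (0, 27.9572) (0, 7.9293)]
11. shoelace: 148.3714

Area of P1's cell: 148.3714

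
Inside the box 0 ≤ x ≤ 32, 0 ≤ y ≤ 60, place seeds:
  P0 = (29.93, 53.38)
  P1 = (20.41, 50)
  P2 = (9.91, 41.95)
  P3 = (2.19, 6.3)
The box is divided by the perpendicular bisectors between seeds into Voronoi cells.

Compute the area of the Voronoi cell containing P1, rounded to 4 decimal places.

Area of P1's cell: 361.8189

1. box [0,32]×[0,60]: [(0, 0) (32, 0) (32, 60) (0, 60)]
2. ⊥bis P1·P0 via (25.17,51.69): [(0, 0) (32, 0) (32, 32.4528) (22.2196, 60) (0, 60)]  |A|=1785.2889
3. ⊥bis P1·P2 via (15.16,45.975): [(32, 24.0098) (32, 32.4528) (22.2196, 60) (4.4075, 60)]  |A|=361.8189
4. ⊥bis P1·P3 via (11.3,28.15): [(32, 24.0098) (32, 32.4528) (22.2196, 60) (4.4075, 60)]  |A|=361.8189
5. canonical 4-gon: [(32, 24.0098) (32, 32.4528) (22.2196, 60) (4.4075, 60)]
6. shoelace: 361.8189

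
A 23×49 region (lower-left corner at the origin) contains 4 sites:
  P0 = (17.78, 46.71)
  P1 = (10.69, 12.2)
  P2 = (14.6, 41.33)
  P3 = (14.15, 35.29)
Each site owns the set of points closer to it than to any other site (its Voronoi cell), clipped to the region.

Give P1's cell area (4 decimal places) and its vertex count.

1. box [0,23]×[0,49]: [(0, 0) (23, 0) (23, 49) (0, 49)]
2. ⊥bis P1·P0 via (14.235,29.455): [(0, 32.3795) (0, 0) (23, 0) (23, 27.6543)]  |A|=690.3887
3. ⊥bis P1·P2 via (12.645,26.765): [(0, 28.4623) (0, 0) (23, 0) (23, 25.3751)]  |A|=619.1298
4. ⊥bis P1·P3 via (12.42,23.745): [(0, 25.6061) (0, 0) (23, 0) (23, 22.1596)]  |A|=549.3058
5. canonical 4-gon: [(0, 25.6061) (0, 0) (23, 0) (23, 22.1596)]
6. shoelace: 549.3058

Area of P1's cell: 549.3058 (4 vertices)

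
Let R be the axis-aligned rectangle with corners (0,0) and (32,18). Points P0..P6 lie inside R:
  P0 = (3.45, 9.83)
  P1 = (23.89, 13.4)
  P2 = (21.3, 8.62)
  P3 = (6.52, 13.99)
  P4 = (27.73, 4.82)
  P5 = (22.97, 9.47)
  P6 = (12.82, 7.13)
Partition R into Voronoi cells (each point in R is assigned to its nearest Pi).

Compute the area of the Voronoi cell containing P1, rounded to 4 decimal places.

Area of P1's cell: 101.5738

1. box [0,32]×[0,18]: [(0, 0) (32, 0) (32, 18) (0, 18)]
2. ⊥bis P1·P0 via (13.67,11.615): [(15.6986, 0) (32, 0) (32, 18) (12.5548, 18)]  |A|=321.7189
3. ⊥bis P1·P2 via (22.595,11.01): [(12.8538, 16.2882) (32, 5.914) (32, 18) (12.5548, 18)]  |A|=132.3439
4. ⊥bis P1·P3 via (15.205,13.695): [(15.249, 14.9904) (32, 5.914) (32, 18) (15.3512, 18)]  |A|=126.2798
5. ⊥bis P1·P4 via (25.81,9.11): [(15.249, 14.9904) (25.9697, 9.1815) (32, 11.8803) (32, 18) (15.3512, 18)]  |A|=108.2902
6. ⊥bis P1·P5 via (23.43,11.435): [(15.249, 14.9904) (20.5788, 12.1025) (28.4035, 10.2707) (32, 11.8803) (32, 18) (15.3512, 18)]  |A|=101.7996
7. ⊥bis P1·P6 via (18.355,10.265): [(15.2733, 15.7059) (15.8688, 14.6545) (20.5788, 12.1025) (28.4035, 10.2707) (32, 11.8803) (32, 18) (15.3512, 18)]  |A|=101.5738
8. canonical 7-gon: [(15.2733, 15.7059) (15.8688, 14.6545) (20.5788, 12.1025) (28.4035, 10.2707) (32, 11.8803) (32, 18) (15.3512, 18)]
9. shoelace: 101.5738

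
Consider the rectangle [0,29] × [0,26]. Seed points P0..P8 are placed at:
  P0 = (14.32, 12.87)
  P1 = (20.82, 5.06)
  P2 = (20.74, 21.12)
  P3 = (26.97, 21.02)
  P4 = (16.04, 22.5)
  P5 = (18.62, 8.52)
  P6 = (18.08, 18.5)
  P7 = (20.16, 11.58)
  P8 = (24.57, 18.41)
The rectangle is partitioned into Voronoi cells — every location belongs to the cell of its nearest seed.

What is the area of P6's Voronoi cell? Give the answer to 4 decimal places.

Area of P6's cell: 32.2838

1. box [0,29]×[0,26]: [(0, 0) (29, 0) (29, 26) (0, 26)]
2. ⊥bis P6·P0 via (16.2,15.685): [(29, 7.1365) (29, 26) (0.7549, 26)]  |A|=266.4003
3. ⊥bis P6·P1 via (19.45,11.78): [(21.4397, 12.1856) (29, 13.7269) (29, 26) (0.7549, 26)]  |A|=241.4875
4. ⊥bis P6·P2 via (19.41,19.81): [(21.4397, 12.1856) (26.0033, 13.116) (13.3131, 26) (0.7549, 26)]  |A|=122.0433
5. ⊥bis P6·P3 via (22.525,19.76): [(21.4397, 12.1856) (24.4955, 12.8086) (23.7638, 15.3897) (13.3131, 26) (0.7549, 26)]  |A|=119.9849
6. ⊥bis P6·P4 via (17.06,20.5): [(12.4844, 18.1665) (21.4397, 12.1856) (24.4955, 12.8086) (23.7638, 15.3897) (18.1719, 21.067)]  |A|=49.7229
7. ⊥bis P6·P5 via (18.35,13.51): [(12.4844, 18.1665) (19.3738, 13.5654) (24.2068, 13.8269) (23.7638, 15.3897) (18.1719, 21.067)]  |A|=44.4729
8. ⊥bis P6·P7 via (19.12,15.04): [(12.4844, 18.1665) (17.7723, 14.6349) (22.9688, 16.1969) (18.1719, 21.067)]  |A|=34.1119
9. ⊥bis P6·P8 via (21.325,18.455): [(12.4844, 18.1665) (17.7723, 14.6349) (21.2867, 15.6913) (21.3169, 17.8739) (18.1719, 21.067)]  |A|=32.2838
10. canonical 5-gon: [(12.4844, 18.1665) (17.7723, 14.6349) (21.2867, 15.6913) (21.3169, 17.8739) (18.1719, 21.067)]
11. shoelace: 32.2838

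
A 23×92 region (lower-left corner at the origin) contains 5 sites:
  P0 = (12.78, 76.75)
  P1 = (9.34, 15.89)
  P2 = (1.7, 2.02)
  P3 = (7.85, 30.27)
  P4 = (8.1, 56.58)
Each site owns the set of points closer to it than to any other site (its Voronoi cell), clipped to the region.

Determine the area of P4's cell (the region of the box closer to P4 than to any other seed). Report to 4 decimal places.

Area of P4's cell: 529.6335

1. box [0,23]×[0,92]: [(0, 0) (23, 0) (23, 92) (0, 92)]
2. ⊥bis P4·P0 via (10.44,66.665): [(0, 69.0874) (0, 0) (23, 0) (23, 63.7507)]  |A|=1527.6382
3. ⊥bis P4·P1 via (8.72,36.235): [(0, 69.0874) (0, 35.9693) (23, 36.6702) (23, 63.7507)]  |A|=692.2846
4. ⊥bis P4·P2 via (4.9,29.3): [(0, 69.0874) (0, 35.9693) (23, 36.6702) (23, 63.7507)]  |A|=692.2846
5. ⊥bis P4·P3 via (7.975,43.425): [(0, 69.0874) (0, 43.5008) (23, 43.2822) (23, 63.7507)]  |A|=529.6335
6. canonical 4-gon: [(0, 69.0874) (0, 43.5008) (23, 43.2822) (23, 63.7507)]
7. shoelace: 529.6335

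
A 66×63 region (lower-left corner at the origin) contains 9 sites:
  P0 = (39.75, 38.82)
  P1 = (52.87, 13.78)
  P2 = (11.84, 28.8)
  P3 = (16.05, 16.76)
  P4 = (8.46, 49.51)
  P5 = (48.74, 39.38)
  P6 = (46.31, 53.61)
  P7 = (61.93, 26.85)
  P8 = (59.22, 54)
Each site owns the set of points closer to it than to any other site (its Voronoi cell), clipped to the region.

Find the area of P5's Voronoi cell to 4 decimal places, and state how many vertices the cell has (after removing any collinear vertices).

1. box [0,66]×[0,63]: [(0, 0) (66, 0) (66, 63) (0, 63)]
2. ⊥bis P5·P0 via (44.245,39.1): [(46.6806, 0) (66, 0) (66, 63) (42.7562, 63)]  |A|=1340.7399
3. ⊥bis P5·P1 via (50.805,26.58): [(45.0824, 25.6568) (66, 29.0314) (66, 63) (42.7562, 63)]  |A|=789.2695
4. ⊥bis P5·P2 via (30.29,34.09): [(45.0824, 25.6568) (66, 29.0314) (66, 63) (42.7562, 63)]  |A|=789.2695
5. ⊥bis P5·P3 via (32.395,28.07): [(45.0824, 25.6568) (66, 29.0314) (66, 63) (42.7562, 63)]  |A|=789.2695
6. ⊥bis P5·P4 via (28.6,44.445): [(45.0824, 25.6568) (66, 29.0314) (66, 63) (42.7562, 63)]  |A|=789.2695
7. ⊥bis P5·P6 via (47.525,46.495): [(43.8237, 45.8629) (45.0824, 25.6568) (66, 29.0314) (66, 49.6499)]  |A|=442.077
8. ⊥bis P5·P7 via (55.335,33.115): [(43.8237, 45.8629) (45.0824, 25.6568) (48.8233, 26.2603) (66, 44.3418) (66, 49.6499)]  |A|=310.586
9. ⊥bis P5·P8 via (53.98,46.69): [(52.9578, 47.4227) (43.8237, 45.8629) (45.0824, 25.6568) (48.8233, 26.2603) (62.4577, 40.6129)]  |A|=246.1982
10. canonical 5-gon: [(52.9578, 47.4227) (43.8237, 45.8629) (45.0824, 25.6568) (48.8233, 26.2603) (62.4577, 40.6129)]
11. shoelace: 246.1982

Area of P5's cell: 246.1982 (5 vertices)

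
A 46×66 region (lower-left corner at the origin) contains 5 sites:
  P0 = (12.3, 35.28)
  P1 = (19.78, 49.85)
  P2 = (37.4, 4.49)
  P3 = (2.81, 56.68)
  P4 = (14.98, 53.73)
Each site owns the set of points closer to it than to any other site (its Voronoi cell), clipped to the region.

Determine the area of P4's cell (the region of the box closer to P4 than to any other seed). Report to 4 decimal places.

1. box [0,46]×[0,66]: [(0, 0) (46, 0) (46, 66) (0, 66)]
2. ⊥bis P4·P0 via (13.64,44.505): [(0, 46.4863) (46, 39.8045) (46, 66) (0, 66)]  |A|=1051.312
3. ⊥bis P4·P1 via (17.38,51.79): [(0, 46.4863) (11.7171, 44.7843) (28.8664, 66) (0, 66)]  |A|=420.532
4. ⊥bis P4·P2 via (26.19,29.11): [(0, 46.4863) (11.7171, 44.7843) (28.8664, 66) (0, 66)]  |A|=420.532
5. ⊥bis P4·P3 via (8.895,55.205): [(6.5509, 45.5347) (11.7171, 44.7843) (28.8664, 66) (11.5117, 66)]  |A|=238.8206
6. canonical 4-gon: [(6.5509, 45.5347) (11.7171, 44.7843) (28.8664, 66) (11.5117, 66)]
7. shoelace: 238.8206

Area of P4's cell: 238.8206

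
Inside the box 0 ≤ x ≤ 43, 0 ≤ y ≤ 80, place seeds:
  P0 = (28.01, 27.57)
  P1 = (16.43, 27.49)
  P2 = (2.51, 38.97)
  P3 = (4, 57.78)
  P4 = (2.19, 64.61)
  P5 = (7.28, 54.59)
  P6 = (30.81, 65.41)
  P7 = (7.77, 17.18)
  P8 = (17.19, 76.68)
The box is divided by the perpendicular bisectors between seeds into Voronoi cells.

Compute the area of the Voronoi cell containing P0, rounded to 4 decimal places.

1. box [0,43]×[0,80]: [(0, 0) (43, 0) (43, 80) (0, 80)]
2. ⊥bis P0·P1 via (22.22,27.53): [(22.4102, 0) (43, 0) (43, 80) (21.8575, 80)]  |A|=1669.2919
3. ⊥bis P0·P2 via (15.26,33.27): [(22.075, 48.5142) (22.4102, 0) (43, 0) (43, 80) (36.1511, 80)]  |A|=1444.2697
4. ⊥bis P0·P3 via (16.005,42.675): [(22.082, 47.5048) (22.4102, 0) (43, 0) (43, 64.1298)]  |A|=1159.7912
5. ⊥bis P0·P4 via (15.1,46.09): [(22.082, 47.5048) (22.4102, 0) (43, 0) (43, 64.1298)]  |A|=1159.7912
6. ⊥bis P0·P5 via (17.645,41.08): [(22.1028, 44.5) (22.4102, 0) (43, 0) (43, 60.5326)]  |A|=1090.6057
7. ⊥bis P0·P6 via (29.41,46.49): [(25.1111, 46.8081) (22.1028, 44.5) (22.4102, 0) (43, 0) (43, 45.4844)]  |A|=956.0081
8. ⊥bis P0·P7 via (17.89,22.375): [(25.1111, 46.8081) (22.1028, 44.5) (22.3152, 13.7547) (29.376, 0) (43, 0) (43, 45.4844)]  |A|=908.1021
9. ⊥bis P0·P8 via (22.6,52.125): [(25.1111, 46.8081) (22.1028, 44.5) (22.3152, 13.7547) (29.376, 0) (43, 0) (43, 45.4844)]  |A|=908.1021
10. canonical 6-gon: [(25.1111, 46.8081) (22.1028, 44.5) (22.3152, 13.7547) (29.376, 0) (43, 0) (43, 45.4844)]
11. shoelace: 908.1021

Area of P0's cell: 908.1021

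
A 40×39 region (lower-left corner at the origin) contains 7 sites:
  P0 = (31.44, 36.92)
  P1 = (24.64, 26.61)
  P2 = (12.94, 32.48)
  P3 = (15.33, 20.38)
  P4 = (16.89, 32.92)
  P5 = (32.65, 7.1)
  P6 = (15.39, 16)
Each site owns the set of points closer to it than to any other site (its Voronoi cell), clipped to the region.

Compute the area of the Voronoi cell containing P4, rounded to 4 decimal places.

Area of P4's cell: 90.8160

1. box [0,40]×[0,39]: [(0, 0) (40, 0) (40, 39) (0, 39)]
2. ⊥bis P4·P0 via (24.165,34.92): [(0, 0) (33.765, 0) (23.0434, 39) (0, 39)]  |A|=1107.7628
3. ⊥bis P4·P1 via (20.765,29.765): [(0, 4.2612) (24.3662, 34.1881) (23.0434, 39) (0, 39)]  |A|=478.6679
4. ⊥bis P4·P2 via (14.915,32.7): [(15.9066, 23.7979) (24.3662, 34.1881) (23.0434, 39) (14.2132, 39)]  |A|=94.3442
5. ⊥bis P4·P3 via (16.11,26.65): [(15.5816, 26.7157) (18.0339, 26.4107) (24.3662, 34.1881) (23.0434, 39) (14.2132, 39)]  |A|=90.816
6. ⊥bis P4·P5 via (24.77,20.01): [(15.5816, 26.7157) (18.0339, 26.4107) (24.3662, 34.1881) (23.0434, 39) (14.2132, 39)]  |A|=90.816
7. ⊥bis P4·P6 via (16.14,24.46): [(15.5816, 26.7157) (18.0339, 26.4107) (24.3662, 34.1881) (23.0434, 39) (14.2132, 39)]  |A|=90.816
8. canonical 5-gon: [(15.5816, 26.7157) (18.0339, 26.4107) (24.3662, 34.1881) (23.0434, 39) (14.2132, 39)]
9. shoelace: 90.816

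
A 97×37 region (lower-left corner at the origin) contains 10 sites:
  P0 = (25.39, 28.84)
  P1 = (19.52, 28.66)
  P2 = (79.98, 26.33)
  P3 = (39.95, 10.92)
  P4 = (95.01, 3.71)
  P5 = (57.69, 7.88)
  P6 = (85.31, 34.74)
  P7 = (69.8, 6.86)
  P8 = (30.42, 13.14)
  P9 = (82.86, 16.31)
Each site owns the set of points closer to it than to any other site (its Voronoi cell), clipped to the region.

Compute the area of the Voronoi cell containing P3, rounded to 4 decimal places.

Area of P3's cell: 424.9427

1. box [0,97]×[0,37]: [(0, 0) (97, 0) (97, 37) (0, 37)]
2. ⊥bis P3·P0 via (32.67,19.88): [(8.2023, 0) (97, 0) (97, 37) (53.7408, 37)]  |A|=2443.0531
3. ⊥bis P3·P1 via (29.735,19.79): [(22.9687, 11.9977) (12.5507, 0) (97, 0) (97, 37) (53.7408, 37)]  |A|=2416.9675
4. ⊥bis P3·P2 via (59.965,18.625): [(53.0937, 36.4743) (22.9687, 11.9977) (12.5507, 0) (67.1349, 0)]  |A|=1048.6763
5. ⊥bis P3·P4 via (67.48,7.315): [(66.6777, 1.1878) (53.0937, 36.4743) (22.9687, 11.9977) (12.5507, 0) (66.5221, 0)]  |A|=1048.3123
6. ⊥bis P3·P5 via (48.82,9.4): [(53.3469, 35.8167) (53.0937, 36.4743) (22.9687, 11.9977) (12.5507, 0) (47.2092, 0)]  |A|=691.8396
7. ⊥bis P3·P6 via (62.63,22.83): [(53.3469, 35.8167) (53.0937, 36.4743) (22.9687, 11.9977) (12.5507, 0) (47.2092, 0)]  |A|=691.8396
8. ⊥bis P3·P7 via (54.875,8.89): [(53.3469, 35.8167) (53.0937, 36.4743) (22.9687, 11.9977) (12.5507, 0) (47.2092, 0)]  |A|=691.8396
9. ⊥bis P3·P8 via (35.185,12.03): [(53.3469, 35.8167) (53.0937, 36.4743) (38.0277, 24.2331) (32.3826, 0) (47.2092, 0)]  |A|=424.9427
10. ⊥bis P3·P9 via (61.405,13.615): [(53.3469, 35.8167) (53.0937, 36.4743) (38.0277, 24.2331) (32.3826, 0) (47.2092, 0)]  |A|=424.9427
11. canonical 5-gon: [(53.3469, 35.8167) (53.0937, 36.4743) (38.0277, 24.2331) (32.3826, 0) (47.2092, 0)]
12. shoelace: 424.9427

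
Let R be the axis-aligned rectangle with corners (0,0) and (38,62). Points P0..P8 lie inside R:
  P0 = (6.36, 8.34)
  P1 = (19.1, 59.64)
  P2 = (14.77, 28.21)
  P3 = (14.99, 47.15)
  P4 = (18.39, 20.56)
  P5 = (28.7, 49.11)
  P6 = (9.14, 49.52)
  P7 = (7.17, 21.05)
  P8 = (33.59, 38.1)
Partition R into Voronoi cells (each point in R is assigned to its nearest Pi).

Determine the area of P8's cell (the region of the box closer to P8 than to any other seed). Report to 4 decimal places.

Area of P8's cell: 265.2540

1. box [0,38]×[0,62]: [(0, 0) (38, 0) (38, 62) (0, 62)]
2. ⊥bis P8·P0 via (19.975,23.22): [(0, 41.4969) (38, 6.7274) (38, 62) (0, 62)]  |A|=1439.7397
3. ⊥bis P8·P1 via (26.345,48.87): [(6.5184, 35.5326) (38, 6.7274) (38, 56.7103)]  |A|=786.772
4. ⊥bis P8·P2 via (24.18,33.155): [(18.644, 43.6896) (38, 6.8565) (38, 56.7103)]  |A|=482.4846
5. ⊥bis P8·P3 via (24.29,42.625): [(27.8071, 49.8536) (21.8446, 37.5991) (38, 6.8565) (38, 56.7103)]  |A|=444.7168
6. ⊥bis P8·P4 via (25.99,29.33): [(27.8071, 49.8536) (21.8446, 37.5991) (26.3573, 29.0117) (38, 18.9222) (38, 56.7103)]  |A|=374.478
7. ⊥bis P8·P5 via (31.145,43.605): [(23.0085, 39.9913) (21.8446, 37.5991) (26.3573, 29.0117) (38, 18.9222) (38, 46.6496)]  |A|=265.254
8. ⊥bis P8·P6 via (21.365,43.81): [(23.0085, 39.9913) (21.8446, 37.5991) (26.3573, 29.0117) (38, 18.9222) (38, 46.6496)]  |A|=265.254
9. ⊥bis P8·P7 via (20.38,29.575): [(23.0085, 39.9913) (21.8446, 37.5991) (26.3573, 29.0117) (38, 18.9222) (38, 46.6496)]  |A|=265.254
10. canonical 5-gon: [(23.0085, 39.9913) (21.8446, 37.5991) (26.3573, 29.0117) (38, 18.9222) (38, 46.6496)]
11. shoelace: 265.254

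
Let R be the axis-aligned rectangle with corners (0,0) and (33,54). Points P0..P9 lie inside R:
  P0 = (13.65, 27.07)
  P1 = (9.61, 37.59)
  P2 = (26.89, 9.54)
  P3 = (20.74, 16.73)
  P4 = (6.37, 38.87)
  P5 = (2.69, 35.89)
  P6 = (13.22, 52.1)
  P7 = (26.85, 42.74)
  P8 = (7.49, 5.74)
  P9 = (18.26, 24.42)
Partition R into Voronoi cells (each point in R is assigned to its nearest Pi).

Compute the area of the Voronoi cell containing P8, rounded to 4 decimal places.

Area of P8's cell: 271.0621

1. box [0,33]×[0,54]: [(0, 0) (33, 0) (33, 54) (0, 54)]
2. ⊥bis P8·P0 via (10.57,16.405): [(0, 19.4576) (0, 0) (33, 0) (33, 9.9273)]  |A|=484.8507
3. ⊥bis P8·P1 via (8.55,21.665): [(0, 19.4576) (0, 0) (33, 0) (33, 9.9273)]  |A|=484.8507
4. ⊥bis P8·P2 via (17.19,7.64): [(15.7671, 14.9041) (0, 19.4576) (0, 0) (18.6865, 0)]  |A|=292.6477
5. ⊥bis P8·P3 via (14.115,11.235): [(17.2188, 7.4929) (9.5927, 16.6872) (0, 19.4576) (0, 0) (18.6865, 0)]  |A|=271.0621
6. ⊥bis P8·P4 via (6.93,22.305): [(17.2188, 7.4929) (9.5927, 16.6872) (0, 19.4576) (0, 0) (18.6865, 0)]  |A|=271.0621
7. ⊥bis P8·P5 via (5.09,20.815): [(17.2188, 7.4929) (9.5927, 16.6872) (0, 19.4576) (0, 0) (18.6865, 0)]  |A|=271.0621
8. ⊥bis P8·P6 via (10.355,28.92): [(17.2188, 7.4929) (9.5927, 16.6872) (0, 19.4576) (0, 0) (18.6865, 0)]  |A|=271.0621
9. ⊥bis P8·P7 via (17.17,24.24): [(17.2188, 7.4929) (9.5927, 16.6872) (0, 19.4576) (0, 0) (18.6865, 0)]  |A|=271.0621
10. ⊥bis P8·P9 via (12.875,15.08): [(17.2188, 7.4929) (9.5927, 16.6872) (0, 19.4576) (0, 0) (18.6865, 0)]  |A|=271.0621
11. canonical 5-gon: [(17.2188, 7.4929) (9.5927, 16.6872) (0, 19.4576) (0, 0) (18.6865, 0)]
12. shoelace: 271.0621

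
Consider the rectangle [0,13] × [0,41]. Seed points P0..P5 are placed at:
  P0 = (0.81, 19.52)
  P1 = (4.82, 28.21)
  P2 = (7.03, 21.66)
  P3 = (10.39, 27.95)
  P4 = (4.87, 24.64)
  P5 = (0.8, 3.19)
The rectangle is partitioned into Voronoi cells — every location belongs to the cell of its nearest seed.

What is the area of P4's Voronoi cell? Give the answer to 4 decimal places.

Area of P4's cell: 27.5073

1. box [0,13]×[0,41]: [(0, 0) (13, 0) (13, 41) (0, 41)]
2. ⊥bis P4·P0 via (2.84,22.08): [(0, 24.332) (13, 14.0234) (13, 41) (0, 41)]  |A|=283.6895
3. ⊥bis P4·P1 via (4.845,26.425): [(0, 26.3571) (0, 24.332) (13, 14.0234) (13, 26.5392)]  |A|=94.5158
4. ⊥bis P4·P2 via (5.95,23.15): [(10.5791, 26.5053) (0, 26.3571) (0, 24.332) (3.6202, 21.4613)]  |A|=29.8306
5. ⊥bis P4·P3 via (7.63,26.295): [(8.4355, 24.9516) (7.5295, 26.4626) (0, 26.3571) (0, 24.332) (3.6202, 21.4613)]  |A|=27.5073
6. ⊥bis P4·P5 via (2.835,13.915): [(8.4355, 24.9516) (7.5295, 26.4626) (0, 26.3571) (0, 24.332) (3.6202, 21.4613)]  |A|=27.5073
7. canonical 5-gon: [(8.4355, 24.9516) (7.5295, 26.4626) (0, 26.3571) (0, 24.332) (3.6202, 21.4613)]
8. shoelace: 27.5073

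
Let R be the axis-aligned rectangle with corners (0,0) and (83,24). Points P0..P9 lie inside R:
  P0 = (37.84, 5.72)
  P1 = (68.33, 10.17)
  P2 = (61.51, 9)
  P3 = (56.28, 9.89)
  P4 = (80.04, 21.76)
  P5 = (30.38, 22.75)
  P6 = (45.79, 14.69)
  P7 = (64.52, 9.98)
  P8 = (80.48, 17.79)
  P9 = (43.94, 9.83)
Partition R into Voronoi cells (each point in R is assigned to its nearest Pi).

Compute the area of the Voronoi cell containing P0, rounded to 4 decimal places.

1. box [0,83]×[0,24]: [(0, 0) (83, 0) (83, 24) (0, 24)]
2. ⊥bis P0·P1 via (53.085,7.945): [(0, 0) (54.2446, 0) (50.7418, 24) (0, 24)]  |A|=1259.8362
3. ⊥bis P0·P2 via (49.675,7.36): [(0, 0) (50.6949, 0) (47.3692, 24) (0, 24)]  |A|=1176.7686
4. ⊥bis P0·P3 via (47.06,7.805): [(0, 0) (48.825, 0) (43.3977, 24) (0, 24)]  |A|=1106.6723
5. ⊥bis P0·P4 via (58.94,13.74): [(0, 0) (48.825, 0) (43.3977, 24) (0, 24)]  |A|=1106.6723
6. ⊥bis P0·P5 via (34.11,14.235): [(1.6137, 0) (48.825, 0) (44.5698, 18.8169)]  |A|=444.1851
7. ⊥bis P0·P6 via (41.815,10.205): [(36.2234, 15.1608) (1.6137, 0) (48.825, 0) (47.696, 4.9928)]  |A|=380.7795
8. ⊥bis P0·P7 via (51.18,7.85): [(36.2234, 15.1608) (1.6137, 0) (48.825, 0) (47.696, 4.9928)]  |A|=380.7795
9. ⊥bis P0·P8 via (59.16,11.755): [(36.2234, 15.1608) (1.6137, 0) (48.825, 0) (47.696, 4.9928)]  |A|=380.7795
10. ⊥bis P0·P9 via (40.89,7.775): [(35.9843, 15.056) (1.6137, 0) (46.1286, 0)]  |A|=335.108
11. canonical 3-gon: [(35.9843, 15.056) (1.6137, 0) (46.1286, 0)]
12. shoelace: 335.108

Area of P0's cell: 335.1080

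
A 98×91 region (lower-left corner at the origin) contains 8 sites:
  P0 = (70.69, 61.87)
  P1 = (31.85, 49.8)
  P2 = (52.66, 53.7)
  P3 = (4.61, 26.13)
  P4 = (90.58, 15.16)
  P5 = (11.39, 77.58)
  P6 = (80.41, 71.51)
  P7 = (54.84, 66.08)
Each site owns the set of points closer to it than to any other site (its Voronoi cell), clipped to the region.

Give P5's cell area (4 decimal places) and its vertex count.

Area of P5's cell: 1061.2278 (5 vertices)

1. box [0,98]×[0,91]: [(0, 0) (98, 0) (98, 91) (0, 91)]
2. ⊥bis P5·P0 via (41.04,69.725): [(0, 0) (22.5682, 0) (46.6763, 91) (0, 91)]  |A|=3150.6214
3. ⊥bis P5·P1 via (21.62,63.69): [(0, 47.7668) (43.7613, 79.9971) (46.6763, 91) (0, 91)]  |A|=1202.7569
4. ⊥bis P5·P2 via (32.025,65.64): [(0, 47.7668) (37.786, 75.5963) (46.657, 90.9274) (46.6763, 91) (0, 91)]  |A|=1176.4724
5. ⊥bis P5·P3 via (8,51.855): [(0, 52.9092) (5.9225, 52.1288) (37.786, 75.5963) (46.657, 90.9274) (46.6763, 91) (0, 91)]  |A|=1161.2446
6. ⊥bis P5·P4 via (50.985,46.37): [(0, 52.9092) (5.9225, 52.1288) (37.786, 75.5963) (46.657, 90.9274) (46.6763, 91) (0, 91)]  |A|=1161.2446
7. ⊥bis P5·P6 via (45.9,74.545): [(0, 52.9092) (5.9225, 52.1288) (37.786, 75.5963) (46.657, 90.9274) (46.6763, 91) (0, 91)]  |A|=1161.2446
8. ⊥bis P5·P7 via (33.115,71.83): [(0, 52.9092) (5.9225, 52.1288) (33.2222, 72.235) (38.1888, 91) (0, 91)]  |A|=1061.2278
9. canonical 5-gon: [(0, 52.9092) (5.9225, 52.1288) (33.2222, 72.235) (38.1888, 91) (0, 91)]
10. shoelace: 1061.2278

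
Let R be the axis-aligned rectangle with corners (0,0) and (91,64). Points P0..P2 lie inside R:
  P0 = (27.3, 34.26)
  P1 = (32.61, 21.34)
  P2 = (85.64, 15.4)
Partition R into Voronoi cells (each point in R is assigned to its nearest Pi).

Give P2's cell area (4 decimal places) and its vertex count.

Area of P2's cell: 1885.5427 (5 vertices)

1. box [0,91]×[0,64]: [(0, 0) (91, 0) (91, 64) (0, 64)]
2. ⊥bis P2·P0 via (56.47,24.83): [(48.443, 0) (91, 0) (91, 64) (69.1328, 64)]  |A|=2061.5745
3. ⊥bis P2·P1 via (59.125,18.37): [(61.6399, 40.8222) (57.0673, 0) (91, 0) (91, 64) (69.1328, 64)]  |A|=1885.5427
4. canonical 5-gon: [(61.6399, 40.8222) (57.0673, 0) (91, 0) (91, 64) (69.1328, 64)]
5. shoelace: 1885.5427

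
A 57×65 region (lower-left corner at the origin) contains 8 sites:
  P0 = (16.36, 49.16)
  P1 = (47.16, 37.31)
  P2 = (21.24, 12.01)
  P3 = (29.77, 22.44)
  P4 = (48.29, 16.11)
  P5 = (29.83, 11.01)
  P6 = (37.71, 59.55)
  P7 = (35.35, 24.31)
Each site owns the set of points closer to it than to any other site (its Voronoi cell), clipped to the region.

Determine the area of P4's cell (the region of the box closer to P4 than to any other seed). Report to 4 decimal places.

Area of P4's cell: 419.1517

1. box [0,57]×[0,65]: [(0, 0) (57, 0) (57, 65) (0, 65)]
2. ⊥bis P4·P0 via (32.325,32.635): [(0, 1.4054) (0, 0) (57, 0) (57, 56.4738)]  |A|=1649.5584
3. ⊥bis P4·P1 via (47.725,26.71): [(24.9348, 25.4952) (0, 1.4054) (0, 0) (57, 0) (57, 27.2044)]  |A|=1180.2933
4. ⊥bis P4·P2 via (34.765,14.06): [(32.9669, 25.9234) (36.8961, 0) (57, 0) (57, 27.2044)]  |A|=587.4838
5. ⊥bis P4·P3 via (39.03,19.275): [(41.457, 26.3759) (35.5277, 9.0281) (36.8961, 0) (57, 0) (57, 27.2044)]  |A|=515.1825
6. ⊥bis P4·P5 via (39.06,13.56): [(41.457, 26.3759) (38.1735, 16.769) (42.8063, 0) (57, 0) (57, 27.2044)]  |A|=448.3894
7. ⊥bis P4·P6 via (43,37.83): [(41.457, 26.3759) (38.1735, 16.769) (42.8063, 0) (57, 0) (57, 27.2044)]  |A|=448.3894
8. ⊥bis P4·P7 via (41.82,20.21): [(45.8766, 26.6115) (38.6185, 15.1579) (42.8063, 0) (57, 0) (57, 27.2044)]  |A|=419.1517
9. canonical 5-gon: [(45.8766, 26.6115) (38.6185, 15.1579) (42.8063, 0) (57, 0) (57, 27.2044)]
10. shoelace: 419.1517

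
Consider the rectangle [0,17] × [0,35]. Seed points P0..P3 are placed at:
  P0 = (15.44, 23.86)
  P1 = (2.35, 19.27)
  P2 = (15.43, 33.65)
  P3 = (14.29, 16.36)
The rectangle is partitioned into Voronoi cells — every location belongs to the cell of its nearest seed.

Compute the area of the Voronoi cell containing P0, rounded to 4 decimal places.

1. box [0,17]×[0,35]: [(0, 0) (17, 0) (17, 35) (0, 35)]
2. ⊥bis P0·P1 via (8.895,21.565): [(16.4568, 0) (17, 0) (17, 35) (4.184, 35)]  |A|=233.7864
3. ⊥bis P0·P2 via (15.435,28.755): [(6.3771, 28.7457) (16.4568, 0) (17, 0) (17, 28.7566)]  |A|=160.5476
4. ⊥bis P0·P3 via (14.865,20.11): [(6.3771, 28.7457) (9.095, 20.9947) (17, 19.7826) (17, 28.7566)]  |A|=76.6537
5. canonical 4-gon: [(6.3771, 28.7457) (9.095, 20.9947) (17, 19.7826) (17, 28.7566)]
6. shoelace: 76.6537

Area of P0's cell: 76.6537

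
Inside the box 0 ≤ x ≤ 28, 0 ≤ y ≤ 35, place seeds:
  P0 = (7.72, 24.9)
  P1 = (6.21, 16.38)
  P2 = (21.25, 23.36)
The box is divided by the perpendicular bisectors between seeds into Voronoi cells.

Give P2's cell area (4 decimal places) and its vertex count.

Area of P2's cell: 390.6557 (5 vertices)

1. box [0,28]×[0,35]: [(0, 0) (28, 0) (28, 35) (0, 35)]
2. ⊥bis P2·P0 via (14.485,24.13): [(11.7385, 0) (28, 0) (28, 35) (15.7222, 35)]  |A|=499.4372
3. ⊥bis P2·P1 via (13.73,19.87): [(13.9469, 19.4026) (22.9516, 0) (28, 0) (28, 35) (15.7222, 35)]  |A|=390.6557
4. canonical 5-gon: [(13.9469, 19.4026) (22.9516, 0) (28, 0) (28, 35) (15.7222, 35)]
5. shoelace: 390.6557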